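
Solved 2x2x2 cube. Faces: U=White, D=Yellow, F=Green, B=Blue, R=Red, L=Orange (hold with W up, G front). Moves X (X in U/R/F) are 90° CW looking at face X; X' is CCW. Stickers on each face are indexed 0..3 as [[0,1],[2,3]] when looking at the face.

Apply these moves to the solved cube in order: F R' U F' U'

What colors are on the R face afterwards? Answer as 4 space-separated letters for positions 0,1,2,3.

Answer: R O R W

Derivation:
After move 1 (F): F=GGGG U=WWOO R=WRWR D=RRYY L=OYOY
After move 2 (R'): R=RRWW U=WBOB F=GWGO D=RGYG B=YBRB
After move 3 (U): U=OWBB F=RRGO R=YBWW B=OYRB L=GWOY
After move 4 (F'): F=RORG U=OWYW R=GBRW D=WYYG L=GBOB
After move 5 (U'): U=WWOY F=GBRG R=RORW B=GBRB L=OYOB
Query: R face = RORW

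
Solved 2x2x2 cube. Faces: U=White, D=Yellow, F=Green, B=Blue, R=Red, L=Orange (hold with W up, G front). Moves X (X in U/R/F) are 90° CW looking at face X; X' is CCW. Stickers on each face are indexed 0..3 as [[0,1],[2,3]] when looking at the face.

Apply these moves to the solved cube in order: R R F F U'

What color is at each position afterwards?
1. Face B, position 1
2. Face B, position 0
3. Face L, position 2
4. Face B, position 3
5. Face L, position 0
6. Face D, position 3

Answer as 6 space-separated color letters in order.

Answer: R O O B G W

Derivation:
After move 1 (R): R=RRRR U=WGWG F=GYGY D=YBYB B=WBWB
After move 2 (R): R=RRRR U=WYWY F=GBGB D=YWYW B=GBGB
After move 3 (F): F=GGBB U=WYOO R=WRYR D=RRYW L=OYOW
After move 4 (F): F=BGBG U=WYWY R=OROR D=YWYW L=OROR
After move 5 (U'): U=YYWW F=ORBG R=BGOR B=ORGB L=GBOR
Query 1: B[1] = R
Query 2: B[0] = O
Query 3: L[2] = O
Query 4: B[3] = B
Query 5: L[0] = G
Query 6: D[3] = W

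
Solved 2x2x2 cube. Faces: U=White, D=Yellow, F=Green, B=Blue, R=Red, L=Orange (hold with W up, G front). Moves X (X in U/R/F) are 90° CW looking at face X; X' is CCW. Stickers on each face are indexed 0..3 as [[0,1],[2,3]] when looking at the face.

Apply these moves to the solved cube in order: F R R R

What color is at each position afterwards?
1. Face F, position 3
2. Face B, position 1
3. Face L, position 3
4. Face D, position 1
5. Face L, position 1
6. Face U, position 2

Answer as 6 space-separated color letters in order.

After move 1 (F): F=GGGG U=WWOO R=WRWR D=RRYY L=OYOY
After move 2 (R): R=WWRR U=WGOG F=GRGY D=RBYB B=OBWB
After move 3 (R): R=RWRW U=WROY F=GBGB D=RWYO B=GBGB
After move 4 (R): R=RRWW U=WBOB F=GWGO D=RGYG B=YBRB
Query 1: F[3] = O
Query 2: B[1] = B
Query 3: L[3] = Y
Query 4: D[1] = G
Query 5: L[1] = Y
Query 6: U[2] = O

Answer: O B Y G Y O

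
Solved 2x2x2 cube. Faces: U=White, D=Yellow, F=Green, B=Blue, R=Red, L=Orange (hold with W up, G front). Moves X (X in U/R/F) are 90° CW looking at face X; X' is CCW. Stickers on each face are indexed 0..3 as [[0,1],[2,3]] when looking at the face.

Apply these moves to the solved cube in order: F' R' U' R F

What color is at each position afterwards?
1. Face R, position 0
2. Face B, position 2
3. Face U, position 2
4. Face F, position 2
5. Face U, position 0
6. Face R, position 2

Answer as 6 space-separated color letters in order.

Answer: W B W G B R

Derivation:
After move 1 (F'): F=GGGG U=WWRR R=YRYR D=OOYY L=OWOW
After move 2 (R'): R=RRYY U=WBRB F=GWGR D=OGYG B=YBOB
After move 3 (U'): U=BBWR F=OWGR R=GWYY B=RROB L=YBOW
After move 4 (R): R=YGYW U=BWWR F=OGGG D=OOYR B=RRBB
After move 5 (F): F=GOGG U=BWWB R=WGRW D=YYYR L=YOOO
Query 1: R[0] = W
Query 2: B[2] = B
Query 3: U[2] = W
Query 4: F[2] = G
Query 5: U[0] = B
Query 6: R[2] = R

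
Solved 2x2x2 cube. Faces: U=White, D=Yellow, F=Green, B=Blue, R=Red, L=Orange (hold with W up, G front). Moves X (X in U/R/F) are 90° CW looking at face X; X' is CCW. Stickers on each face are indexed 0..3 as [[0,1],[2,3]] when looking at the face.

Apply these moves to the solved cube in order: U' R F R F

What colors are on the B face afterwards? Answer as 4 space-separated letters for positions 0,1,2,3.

After move 1 (U'): U=WWWW F=OOGG R=GGRR B=RRBB L=BBOO
After move 2 (R): R=RGRG U=WOWG F=OYGY D=YBYR B=WRWB
After move 3 (F): F=GOYY U=WOOB R=WGGG D=RRYR L=BYOB
After move 4 (R): R=GWGG U=WOOY F=GRYR D=RWYW B=BROB
After move 5 (F): F=YGRR U=WOBY R=OWYG D=GGYW L=BROW
Query: B face = BROB

Answer: B R O B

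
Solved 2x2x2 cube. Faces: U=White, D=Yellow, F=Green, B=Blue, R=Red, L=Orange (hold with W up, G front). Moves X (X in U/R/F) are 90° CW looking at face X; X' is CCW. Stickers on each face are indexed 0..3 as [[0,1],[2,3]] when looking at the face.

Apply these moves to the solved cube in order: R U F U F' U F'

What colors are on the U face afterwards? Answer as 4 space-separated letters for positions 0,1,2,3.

Answer: O O G R

Derivation:
After move 1 (R): R=RRRR U=WGWG F=GYGY D=YBYB B=WBWB
After move 2 (U): U=WWGG F=RRGY R=WBRR B=OOWB L=GYOO
After move 3 (F): F=GRYR U=WWOY R=GBGR D=RWYB L=GYOB
After move 4 (U): U=OWYW F=GBYR R=OOGR B=GYWB L=GROB
After move 5 (F'): F=BRGY U=OWOG R=WORR D=RBYB L=GWOY
After move 6 (U): U=OOGW F=WOGY R=GYRR B=GWWB L=BROY
After move 7 (F'): F=OYWG U=OOGR R=BYRR D=RYYB L=BWOG
Query: U face = OOGR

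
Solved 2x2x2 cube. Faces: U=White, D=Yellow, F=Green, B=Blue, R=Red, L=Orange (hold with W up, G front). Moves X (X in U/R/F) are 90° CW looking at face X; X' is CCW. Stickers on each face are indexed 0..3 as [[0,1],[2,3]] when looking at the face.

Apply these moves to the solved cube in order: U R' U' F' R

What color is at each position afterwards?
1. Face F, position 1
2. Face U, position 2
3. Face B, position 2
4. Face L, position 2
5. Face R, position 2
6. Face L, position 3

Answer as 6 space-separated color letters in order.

After move 1 (U): U=WWWW F=RRGG R=BBRR B=OOBB L=GGOO
After move 2 (R'): R=BRBR U=WBWO F=RWGW D=YRYG B=YOYB
After move 3 (U'): U=BOWW F=GGGW R=RWBR B=BRYB L=YOOO
After move 4 (F'): F=GWGG U=BORB R=RWYR D=OOYG L=YWOW
After move 5 (R): R=YRRW U=BWRG F=GOGG D=OYYB B=BROB
Query 1: F[1] = O
Query 2: U[2] = R
Query 3: B[2] = O
Query 4: L[2] = O
Query 5: R[2] = R
Query 6: L[3] = W

Answer: O R O O R W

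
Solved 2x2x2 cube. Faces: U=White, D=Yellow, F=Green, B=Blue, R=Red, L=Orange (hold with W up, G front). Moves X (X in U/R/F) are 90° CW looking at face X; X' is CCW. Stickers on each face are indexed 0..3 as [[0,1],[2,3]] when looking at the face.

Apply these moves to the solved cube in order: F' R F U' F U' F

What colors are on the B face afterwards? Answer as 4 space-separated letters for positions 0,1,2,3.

Answer: W G W B

Derivation:
After move 1 (F'): F=GGGG U=WWRR R=YRYR D=OOYY L=OWOW
After move 2 (R): R=YYRR U=WGRG F=GOGY D=OBYB B=RBWB
After move 3 (F): F=GGYO U=WGWW R=RYGR D=RYYB L=OOOB
After move 4 (U'): U=GWWW F=OOYO R=GGGR B=RYWB L=RBOB
After move 5 (F): F=YOOO U=GWBB R=WGWR D=GGYB L=RROY
After move 6 (U'): U=WBGB F=RROO R=YOWR B=WGWB L=RYOY
After move 7 (F): F=OROR U=WBYY R=GOBR D=WYYB L=RGOG
Query: B face = WGWB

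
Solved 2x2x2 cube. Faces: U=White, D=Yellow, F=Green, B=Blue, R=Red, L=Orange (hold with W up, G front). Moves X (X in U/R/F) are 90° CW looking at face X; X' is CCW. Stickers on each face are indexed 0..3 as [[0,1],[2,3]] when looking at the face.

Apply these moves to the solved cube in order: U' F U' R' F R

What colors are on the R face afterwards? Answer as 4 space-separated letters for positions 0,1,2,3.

Answer: W W W R

Derivation:
After move 1 (U'): U=WWWW F=OOGG R=GGRR B=RRBB L=BBOO
After move 2 (F): F=GOGO U=WWOB R=WGWR D=RGYY L=BYOY
After move 3 (U'): U=WBWO F=BYGO R=GOWR B=WGBB L=RROY
After move 4 (R'): R=ORGW U=WBWW F=BBGO D=RYYO B=YGGB
After move 5 (F): F=GBOB U=WBYR R=WRWW D=GOYO L=RROY
After move 6 (R): R=WWWR U=WBYB F=GOOO D=GGYY B=RGBB
Query: R face = WWWR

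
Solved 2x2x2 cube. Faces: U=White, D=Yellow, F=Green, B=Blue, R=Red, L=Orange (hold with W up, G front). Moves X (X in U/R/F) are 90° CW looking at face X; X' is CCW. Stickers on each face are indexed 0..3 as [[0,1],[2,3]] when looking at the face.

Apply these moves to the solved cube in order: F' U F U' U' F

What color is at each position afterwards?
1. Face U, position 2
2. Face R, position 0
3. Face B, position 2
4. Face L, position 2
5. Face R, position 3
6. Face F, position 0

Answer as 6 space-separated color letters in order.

Answer: O W B O R G

Derivation:
After move 1 (F'): F=GGGG U=WWRR R=YRYR D=OOYY L=OWOW
After move 2 (U): U=RWRW F=YRGG R=BBYR B=OWBB L=GGOW
After move 3 (F): F=GYGR U=RWWG R=RBWR D=YBYY L=GOOO
After move 4 (U'): U=WGRW F=GOGR R=GYWR B=RBBB L=OWOO
After move 5 (U'): U=GWWR F=OWGR R=GOWR B=GYBB L=RBOO
After move 6 (F): F=GORW U=GWOB R=WORR D=WGYY L=RYOB
Query 1: U[2] = O
Query 2: R[0] = W
Query 3: B[2] = B
Query 4: L[2] = O
Query 5: R[3] = R
Query 6: F[0] = G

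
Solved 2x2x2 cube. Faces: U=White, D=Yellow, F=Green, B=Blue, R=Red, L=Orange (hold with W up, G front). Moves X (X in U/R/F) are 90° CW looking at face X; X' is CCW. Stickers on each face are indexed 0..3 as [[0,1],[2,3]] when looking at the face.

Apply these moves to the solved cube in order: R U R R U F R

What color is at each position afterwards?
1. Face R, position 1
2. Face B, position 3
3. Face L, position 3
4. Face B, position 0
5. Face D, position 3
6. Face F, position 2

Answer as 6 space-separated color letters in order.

Answer: B B W W G O

Derivation:
After move 1 (R): R=RRRR U=WGWG F=GYGY D=YBYB B=WBWB
After move 2 (U): U=WWGG F=RRGY R=WBRR B=OOWB L=GYOO
After move 3 (R): R=RWRB U=WRGY F=RBGB D=YWYO B=GOWB
After move 4 (R): R=RRBW U=WBGB F=RWGO D=YWYG B=YORB
After move 5 (U): U=GWBB F=RRGO R=YOBW B=GYRB L=RWOO
After move 6 (F): F=GROR U=GWOW R=BOBW D=BYYG L=RYOW
After move 7 (R): R=BBWO U=GROR F=GYOG D=BRYG B=WYWB
Query 1: R[1] = B
Query 2: B[3] = B
Query 3: L[3] = W
Query 4: B[0] = W
Query 5: D[3] = G
Query 6: F[2] = O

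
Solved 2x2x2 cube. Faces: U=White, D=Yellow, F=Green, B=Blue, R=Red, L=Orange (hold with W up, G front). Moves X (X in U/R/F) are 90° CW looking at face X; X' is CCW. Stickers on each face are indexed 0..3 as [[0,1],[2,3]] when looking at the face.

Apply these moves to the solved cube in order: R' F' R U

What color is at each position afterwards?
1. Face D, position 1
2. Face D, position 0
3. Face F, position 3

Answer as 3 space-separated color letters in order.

After move 1 (R'): R=RRRR U=WBWB F=GWGW D=YGYG B=YBYB
After move 2 (F'): F=WWGG U=WBRR R=GRYR D=OOYG L=OBOW
After move 3 (R): R=YGRR U=WWRG F=WOGG D=OYYY B=RBBB
After move 4 (U): U=RWGW F=YGGG R=RBRR B=OBBB L=WOOW
Query 1: D[1] = Y
Query 2: D[0] = O
Query 3: F[3] = G

Answer: Y O G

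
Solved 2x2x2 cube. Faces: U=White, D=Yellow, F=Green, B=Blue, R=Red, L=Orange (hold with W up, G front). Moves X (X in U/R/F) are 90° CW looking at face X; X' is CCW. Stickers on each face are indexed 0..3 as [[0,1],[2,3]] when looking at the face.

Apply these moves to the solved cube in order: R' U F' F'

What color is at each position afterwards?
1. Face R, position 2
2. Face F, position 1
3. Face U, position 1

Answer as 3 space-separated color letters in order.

After move 1 (R'): R=RRRR U=WBWB F=GWGW D=YGYG B=YBYB
After move 2 (U): U=WWBB F=RRGW R=YBRR B=OOYB L=GWOO
After move 3 (F'): F=RWRG U=WWYR R=GBYR D=WOYG L=GBOB
After move 4 (F'): F=WGRR U=WWGY R=OBWR D=BBYG L=GROY
Query 1: R[2] = W
Query 2: F[1] = G
Query 3: U[1] = W

Answer: W G W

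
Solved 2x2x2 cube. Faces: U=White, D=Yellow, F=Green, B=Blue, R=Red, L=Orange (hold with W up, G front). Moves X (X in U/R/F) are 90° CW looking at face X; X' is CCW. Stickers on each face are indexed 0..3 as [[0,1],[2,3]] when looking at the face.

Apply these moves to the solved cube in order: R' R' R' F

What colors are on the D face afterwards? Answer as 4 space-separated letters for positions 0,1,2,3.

Answer: R R Y B

Derivation:
After move 1 (R'): R=RRRR U=WBWB F=GWGW D=YGYG B=YBYB
After move 2 (R'): R=RRRR U=WYWY F=GBGB D=YWYW B=GBGB
After move 3 (R'): R=RRRR U=WGWG F=GYGY D=YBYB B=WBWB
After move 4 (F): F=GGYY U=WGOO R=WRGR D=RRYB L=OYOB
Query: D face = RRYB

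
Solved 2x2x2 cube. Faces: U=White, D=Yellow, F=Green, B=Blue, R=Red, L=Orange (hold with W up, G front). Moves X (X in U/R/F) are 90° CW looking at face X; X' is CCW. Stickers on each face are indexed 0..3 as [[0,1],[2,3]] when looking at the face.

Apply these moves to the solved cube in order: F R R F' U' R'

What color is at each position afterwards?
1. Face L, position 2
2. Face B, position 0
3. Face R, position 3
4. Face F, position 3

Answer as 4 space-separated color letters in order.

Answer: O O R R

Derivation:
After move 1 (F): F=GGGG U=WWOO R=WRWR D=RRYY L=OYOY
After move 2 (R): R=WWRR U=WGOG F=GRGY D=RBYB B=OBWB
After move 3 (R): R=RWRW U=WROY F=GBGB D=RWYO B=GBGB
After move 4 (F'): F=BBGG U=WRRR R=WWRW D=YYYO L=OYOO
After move 5 (U'): U=RRWR F=OYGG R=BBRW B=WWGB L=GBOO
After move 6 (R'): R=BWBR U=RGWW F=ORGR D=YYYG B=OWYB
Query 1: L[2] = O
Query 2: B[0] = O
Query 3: R[3] = R
Query 4: F[3] = R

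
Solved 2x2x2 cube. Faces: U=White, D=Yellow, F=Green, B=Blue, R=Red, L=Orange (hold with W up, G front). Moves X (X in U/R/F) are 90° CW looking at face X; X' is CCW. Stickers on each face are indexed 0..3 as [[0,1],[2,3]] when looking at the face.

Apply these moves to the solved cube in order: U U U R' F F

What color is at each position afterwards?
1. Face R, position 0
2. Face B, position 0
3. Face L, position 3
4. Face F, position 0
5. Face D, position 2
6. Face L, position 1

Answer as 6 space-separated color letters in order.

Answer: O Y G W Y G

Derivation:
After move 1 (U): U=WWWW F=RRGG R=BBRR B=OOBB L=GGOO
After move 2 (U): U=WWWW F=BBGG R=OORR B=GGBB L=RROO
After move 3 (U): U=WWWW F=OOGG R=GGRR B=RRBB L=BBOO
After move 4 (R'): R=GRGR U=WBWR F=OWGW D=YOYG B=YRYB
After move 5 (F): F=GOWW U=WBOB R=WRRR D=GGYG L=BYOO
After move 6 (F): F=WGWO U=WBOY R=ORBR D=RWYG L=BGOG
Query 1: R[0] = O
Query 2: B[0] = Y
Query 3: L[3] = G
Query 4: F[0] = W
Query 5: D[2] = Y
Query 6: L[1] = G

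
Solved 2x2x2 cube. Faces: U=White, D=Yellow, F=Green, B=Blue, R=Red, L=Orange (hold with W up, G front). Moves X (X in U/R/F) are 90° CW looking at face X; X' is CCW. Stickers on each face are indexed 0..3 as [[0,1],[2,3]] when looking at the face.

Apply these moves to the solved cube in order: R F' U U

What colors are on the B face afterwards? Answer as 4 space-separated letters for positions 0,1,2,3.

Answer: Y Y W B

Derivation:
After move 1 (R): R=RRRR U=WGWG F=GYGY D=YBYB B=WBWB
After move 2 (F'): F=YYGG U=WGRR R=BRYR D=OOYB L=OGOW
After move 3 (U): U=RWRG F=BRGG R=WBYR B=OGWB L=YYOW
After move 4 (U): U=RRGW F=WBGG R=OGYR B=YYWB L=BROW
Query: B face = YYWB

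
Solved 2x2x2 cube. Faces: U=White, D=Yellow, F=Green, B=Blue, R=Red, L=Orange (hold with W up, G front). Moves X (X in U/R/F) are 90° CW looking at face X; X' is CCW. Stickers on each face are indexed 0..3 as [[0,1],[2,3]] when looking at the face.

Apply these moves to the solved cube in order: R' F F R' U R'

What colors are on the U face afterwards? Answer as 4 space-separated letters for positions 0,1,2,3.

After move 1 (R'): R=RRRR U=WBWB F=GWGW D=YGYG B=YBYB
After move 2 (F): F=GGWW U=WBOO R=WRBR D=RRYG L=OYOG
After move 3 (F): F=WGWG U=WBGY R=OROR D=BWYG L=OROR
After move 4 (R'): R=RROO U=WYGY F=WBWY D=BGYG B=GBWB
After move 5 (U): U=GWYY F=RRWY R=GBOO B=ORWB L=WBOR
After move 6 (R'): R=BOGO U=GWYO F=RWWY D=BRYY B=GRGB
Query: U face = GWYO

Answer: G W Y O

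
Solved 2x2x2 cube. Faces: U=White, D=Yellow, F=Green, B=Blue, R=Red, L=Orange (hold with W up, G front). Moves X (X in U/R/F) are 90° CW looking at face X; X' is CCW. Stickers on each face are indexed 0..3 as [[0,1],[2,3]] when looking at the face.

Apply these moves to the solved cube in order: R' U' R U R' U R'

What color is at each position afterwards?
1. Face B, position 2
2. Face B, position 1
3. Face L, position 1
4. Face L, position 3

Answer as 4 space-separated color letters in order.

Answer: G G B O

Derivation:
After move 1 (R'): R=RRRR U=WBWB F=GWGW D=YGYG B=YBYB
After move 2 (U'): U=BBWW F=OOGW R=GWRR B=RRYB L=YBOO
After move 3 (R): R=RGRW U=BOWW F=OGGG D=YYYR B=WRBB
After move 4 (U): U=WBWO F=RGGG R=WRRW B=YBBB L=OGOO
After move 5 (R'): R=RWWR U=WBWY F=RBGO D=YGYG B=RBYB
After move 6 (U): U=WWYB F=RWGO R=RBWR B=OGYB L=RBOO
After move 7 (R'): R=BRRW U=WYYO F=RWGB D=YWYO B=GGGB
Query 1: B[2] = G
Query 2: B[1] = G
Query 3: L[1] = B
Query 4: L[3] = O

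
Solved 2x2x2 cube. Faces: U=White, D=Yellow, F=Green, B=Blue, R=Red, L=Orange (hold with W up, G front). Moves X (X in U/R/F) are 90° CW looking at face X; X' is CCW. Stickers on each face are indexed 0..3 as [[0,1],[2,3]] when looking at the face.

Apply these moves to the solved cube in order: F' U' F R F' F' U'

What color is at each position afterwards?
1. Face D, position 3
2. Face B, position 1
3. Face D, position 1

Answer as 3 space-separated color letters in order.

Answer: Y W W

Derivation:
After move 1 (F'): F=GGGG U=WWRR R=YRYR D=OOYY L=OWOW
After move 2 (U'): U=WRWR F=OWGG R=GGYR B=YRBB L=BBOW
After move 3 (F): F=GOGW U=WRWB R=WGRR D=YGYY L=BOOO
After move 4 (R): R=RWRG U=WOWW F=GGGY D=YBYY B=BRRB
After move 5 (F'): F=GYGG U=WORR R=BWYG D=OOYY L=BWOW
After move 6 (F'): F=YGGG U=WOBY R=OWOG D=WWYY L=BROR
After move 7 (U'): U=OYWB F=BRGG R=YGOG B=OWRB L=BROR
Query 1: D[3] = Y
Query 2: B[1] = W
Query 3: D[1] = W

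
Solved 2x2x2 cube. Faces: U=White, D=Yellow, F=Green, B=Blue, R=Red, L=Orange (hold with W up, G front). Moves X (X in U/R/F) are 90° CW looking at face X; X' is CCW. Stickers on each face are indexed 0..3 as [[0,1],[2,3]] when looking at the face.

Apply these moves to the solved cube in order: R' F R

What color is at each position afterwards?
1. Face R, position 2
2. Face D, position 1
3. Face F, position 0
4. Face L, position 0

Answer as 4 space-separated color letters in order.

Answer: R Y G O

Derivation:
After move 1 (R'): R=RRRR U=WBWB F=GWGW D=YGYG B=YBYB
After move 2 (F): F=GGWW U=WBOO R=WRBR D=RRYG L=OYOG
After move 3 (R): R=BWRR U=WGOW F=GRWG D=RYYY B=OBBB
Query 1: R[2] = R
Query 2: D[1] = Y
Query 3: F[0] = G
Query 4: L[0] = O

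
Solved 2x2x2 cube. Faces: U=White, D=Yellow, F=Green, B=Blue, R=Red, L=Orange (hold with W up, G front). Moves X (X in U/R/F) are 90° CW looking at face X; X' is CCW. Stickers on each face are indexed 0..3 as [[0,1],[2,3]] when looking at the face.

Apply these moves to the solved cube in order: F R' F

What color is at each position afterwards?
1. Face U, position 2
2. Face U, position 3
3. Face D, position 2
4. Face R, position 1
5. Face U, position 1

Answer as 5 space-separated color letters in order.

Answer: Y Y Y R B

Derivation:
After move 1 (F): F=GGGG U=WWOO R=WRWR D=RRYY L=OYOY
After move 2 (R'): R=RRWW U=WBOB F=GWGO D=RGYG B=YBRB
After move 3 (F): F=GGOW U=WBYY R=ORBW D=WRYG L=OROG
Query 1: U[2] = Y
Query 2: U[3] = Y
Query 3: D[2] = Y
Query 4: R[1] = R
Query 5: U[1] = B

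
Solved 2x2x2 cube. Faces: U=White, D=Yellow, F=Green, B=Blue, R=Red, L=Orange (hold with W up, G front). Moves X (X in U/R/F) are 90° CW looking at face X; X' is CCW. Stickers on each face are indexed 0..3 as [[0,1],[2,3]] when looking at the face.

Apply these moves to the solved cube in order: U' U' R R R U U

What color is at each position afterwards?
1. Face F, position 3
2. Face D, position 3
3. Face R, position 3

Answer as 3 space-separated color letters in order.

After move 1 (U'): U=WWWW F=OOGG R=GGRR B=RRBB L=BBOO
After move 2 (U'): U=WWWW F=BBGG R=OORR B=GGBB L=RROO
After move 3 (R): R=RORO U=WBWG F=BYGY D=YBYG B=WGWB
After move 4 (R): R=RROO U=WYWY F=BBGG D=YWYW B=GGBB
After move 5 (R): R=OROR U=WBWG F=BWGW D=YBYG B=YGYB
After move 6 (U): U=WWGB F=ORGW R=YGOR B=RRYB L=BWOO
After move 7 (U): U=GWBW F=YGGW R=RROR B=BWYB L=OROO
Query 1: F[3] = W
Query 2: D[3] = G
Query 3: R[3] = R

Answer: W G R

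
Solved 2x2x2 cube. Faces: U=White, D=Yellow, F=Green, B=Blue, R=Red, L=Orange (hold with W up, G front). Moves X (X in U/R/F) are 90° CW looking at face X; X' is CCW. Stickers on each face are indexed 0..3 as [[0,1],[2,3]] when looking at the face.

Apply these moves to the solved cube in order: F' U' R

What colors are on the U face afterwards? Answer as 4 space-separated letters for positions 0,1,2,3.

Answer: W W W G

Derivation:
After move 1 (F'): F=GGGG U=WWRR R=YRYR D=OOYY L=OWOW
After move 2 (U'): U=WRWR F=OWGG R=GGYR B=YRBB L=BBOW
After move 3 (R): R=YGRG U=WWWG F=OOGY D=OBYY B=RRRB
Query: U face = WWWG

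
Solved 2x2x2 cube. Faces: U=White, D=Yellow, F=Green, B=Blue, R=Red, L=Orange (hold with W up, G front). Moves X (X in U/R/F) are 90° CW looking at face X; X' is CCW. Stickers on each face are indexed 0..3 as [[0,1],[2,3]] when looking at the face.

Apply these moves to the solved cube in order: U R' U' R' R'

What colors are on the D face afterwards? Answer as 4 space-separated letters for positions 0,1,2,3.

Answer: Y O Y W

Derivation:
After move 1 (U): U=WWWW F=RRGG R=BBRR B=OOBB L=GGOO
After move 2 (R'): R=BRBR U=WBWO F=RWGW D=YRYG B=YOYB
After move 3 (U'): U=BOWW F=GGGW R=RWBR B=BRYB L=YOOO
After move 4 (R'): R=WRRB U=BYWB F=GOGW D=YGYW B=GRRB
After move 5 (R'): R=RBWR U=BRWG F=GYGB D=YOYW B=WRGB
Query: D face = YOYW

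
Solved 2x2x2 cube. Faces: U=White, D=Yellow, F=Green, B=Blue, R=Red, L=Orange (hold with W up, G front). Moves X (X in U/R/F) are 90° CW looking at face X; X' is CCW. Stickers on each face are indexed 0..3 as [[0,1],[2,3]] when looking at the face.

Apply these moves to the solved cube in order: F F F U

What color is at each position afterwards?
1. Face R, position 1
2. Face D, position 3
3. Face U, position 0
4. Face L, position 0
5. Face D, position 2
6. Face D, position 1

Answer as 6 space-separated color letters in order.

Answer: B Y R G Y O

Derivation:
After move 1 (F): F=GGGG U=WWOO R=WRWR D=RRYY L=OYOY
After move 2 (F): F=GGGG U=WWYY R=OROR D=WWYY L=OROR
After move 3 (F): F=GGGG U=WWRR R=YRYR D=OOYY L=OWOW
After move 4 (U): U=RWRW F=YRGG R=BBYR B=OWBB L=GGOW
Query 1: R[1] = B
Query 2: D[3] = Y
Query 3: U[0] = R
Query 4: L[0] = G
Query 5: D[2] = Y
Query 6: D[1] = O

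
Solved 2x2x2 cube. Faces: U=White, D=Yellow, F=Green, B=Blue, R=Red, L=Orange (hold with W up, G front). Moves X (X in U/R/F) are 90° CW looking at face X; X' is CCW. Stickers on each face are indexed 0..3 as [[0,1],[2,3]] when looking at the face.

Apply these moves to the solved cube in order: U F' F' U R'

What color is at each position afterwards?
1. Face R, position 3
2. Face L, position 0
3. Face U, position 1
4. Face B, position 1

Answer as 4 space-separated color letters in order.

Answer: G G B R

Derivation:
After move 1 (U): U=WWWW F=RRGG R=BBRR B=OOBB L=GGOO
After move 2 (F'): F=RGRG U=WWBR R=YBYR D=GOYY L=GWOW
After move 3 (F'): F=GGRR U=WWYY R=OBGR D=WWYY L=GROB
After move 4 (U): U=YWYW F=OBRR R=OOGR B=GRBB L=GGOB
After move 5 (R'): R=OROG U=YBYG F=OWRW D=WBYR B=YRWB
Query 1: R[3] = G
Query 2: L[0] = G
Query 3: U[1] = B
Query 4: B[1] = R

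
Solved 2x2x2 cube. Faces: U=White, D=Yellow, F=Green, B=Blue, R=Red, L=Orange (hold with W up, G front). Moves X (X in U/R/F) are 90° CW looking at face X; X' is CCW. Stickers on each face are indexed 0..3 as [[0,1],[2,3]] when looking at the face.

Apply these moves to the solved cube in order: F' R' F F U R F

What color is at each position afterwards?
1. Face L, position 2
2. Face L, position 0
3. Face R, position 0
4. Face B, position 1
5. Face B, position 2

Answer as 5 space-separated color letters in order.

After move 1 (F'): F=GGGG U=WWRR R=YRYR D=OOYY L=OWOW
After move 2 (R'): R=RRYY U=WBRB F=GWGR D=OGYG B=YBOB
After move 3 (F): F=GGRW U=WBWW R=RRBY D=YRYG L=OOOG
After move 4 (F): F=RGWG U=WBGO R=WRWY D=BRYG L=OYOR
After move 5 (U): U=GWOB F=WRWG R=YBWY B=OYOB L=RGOR
After move 6 (R): R=WYYB U=GROG F=WRWG D=BOYO B=BYWB
After move 7 (F): F=WWGR U=GRRG R=OYGB D=YWYO L=RBOO
Query 1: L[2] = O
Query 2: L[0] = R
Query 3: R[0] = O
Query 4: B[1] = Y
Query 5: B[2] = W

Answer: O R O Y W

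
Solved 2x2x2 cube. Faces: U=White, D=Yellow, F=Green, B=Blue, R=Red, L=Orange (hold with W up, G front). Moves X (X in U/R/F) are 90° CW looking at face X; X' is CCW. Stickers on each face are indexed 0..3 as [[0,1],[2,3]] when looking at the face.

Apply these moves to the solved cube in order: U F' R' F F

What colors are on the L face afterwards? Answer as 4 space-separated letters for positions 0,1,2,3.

Answer: G Y O B

Derivation:
After move 1 (U): U=WWWW F=RRGG R=BBRR B=OOBB L=GGOO
After move 2 (F'): F=RGRG U=WWBR R=YBYR D=GOYY L=GWOW
After move 3 (R'): R=BRYY U=WBBO F=RWRR D=GGYG B=YOOB
After move 4 (F): F=RRRW U=WBWW R=BROY D=YBYG L=GGOG
After move 5 (F): F=RRWR U=WBGG R=WRWY D=OBYG L=GYOB
Query: L face = GYOB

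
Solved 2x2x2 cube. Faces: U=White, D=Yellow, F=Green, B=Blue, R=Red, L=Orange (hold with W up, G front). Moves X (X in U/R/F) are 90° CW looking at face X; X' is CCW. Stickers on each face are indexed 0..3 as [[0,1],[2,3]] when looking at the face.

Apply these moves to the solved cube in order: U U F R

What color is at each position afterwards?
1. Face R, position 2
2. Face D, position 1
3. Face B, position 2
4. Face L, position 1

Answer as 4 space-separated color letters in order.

After move 1 (U): U=WWWW F=RRGG R=BBRR B=OOBB L=GGOO
After move 2 (U): U=WWWW F=BBGG R=OORR B=GGBB L=RROO
After move 3 (F): F=GBGB U=WWOR R=WOWR D=ROYY L=RYOY
After move 4 (R): R=WWRO U=WBOB F=GOGY D=RBYG B=RGWB
Query 1: R[2] = R
Query 2: D[1] = B
Query 3: B[2] = W
Query 4: L[1] = Y

Answer: R B W Y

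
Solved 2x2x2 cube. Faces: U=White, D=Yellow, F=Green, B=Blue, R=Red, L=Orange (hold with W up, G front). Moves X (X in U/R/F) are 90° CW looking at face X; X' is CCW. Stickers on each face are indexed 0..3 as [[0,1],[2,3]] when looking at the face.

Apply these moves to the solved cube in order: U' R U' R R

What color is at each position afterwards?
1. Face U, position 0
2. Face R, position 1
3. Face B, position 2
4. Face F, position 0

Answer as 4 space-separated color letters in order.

Answer: O R B B

Derivation:
After move 1 (U'): U=WWWW F=OOGG R=GGRR B=RRBB L=BBOO
After move 2 (R): R=RGRG U=WOWG F=OYGY D=YBYR B=WRWB
After move 3 (U'): U=OGWW F=BBGY R=OYRG B=RGWB L=WROO
After move 4 (R): R=ROGY U=OBWY F=BBGR D=YWYR B=WGGB
After move 5 (R): R=GRYO U=OBWR F=BWGR D=YGYW B=YGBB
Query 1: U[0] = O
Query 2: R[1] = R
Query 3: B[2] = B
Query 4: F[0] = B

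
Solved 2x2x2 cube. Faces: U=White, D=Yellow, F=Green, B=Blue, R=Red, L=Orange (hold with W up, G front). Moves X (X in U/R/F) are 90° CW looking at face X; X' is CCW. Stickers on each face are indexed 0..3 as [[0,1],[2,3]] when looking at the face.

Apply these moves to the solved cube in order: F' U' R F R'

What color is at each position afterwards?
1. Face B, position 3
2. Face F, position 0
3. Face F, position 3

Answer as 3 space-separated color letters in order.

Answer: B G B

Derivation:
After move 1 (F'): F=GGGG U=WWRR R=YRYR D=OOYY L=OWOW
After move 2 (U'): U=WRWR F=OWGG R=GGYR B=YRBB L=BBOW
After move 3 (R): R=YGRG U=WWWG F=OOGY D=OBYY B=RRRB
After move 4 (F): F=GOYO U=WWWB R=WGGG D=RYYY L=BOOB
After move 5 (R'): R=GGWG U=WRWR F=GWYB D=ROYO B=YRYB
Query 1: B[3] = B
Query 2: F[0] = G
Query 3: F[3] = B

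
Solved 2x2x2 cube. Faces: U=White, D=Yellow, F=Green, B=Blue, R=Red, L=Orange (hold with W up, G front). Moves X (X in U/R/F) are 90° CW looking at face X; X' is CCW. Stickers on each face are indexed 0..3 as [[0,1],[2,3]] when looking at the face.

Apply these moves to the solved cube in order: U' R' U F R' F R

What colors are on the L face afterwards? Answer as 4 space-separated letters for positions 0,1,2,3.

Answer: O G O G

Derivation:
After move 1 (U'): U=WWWW F=OOGG R=GGRR B=RRBB L=BBOO
After move 2 (R'): R=GRGR U=WBWR F=OWGW D=YOYG B=YRYB
After move 3 (U): U=WWRB F=GRGW R=YRGR B=BBYB L=OWOO
After move 4 (F): F=GGWR U=WWOW R=RRBR D=GYYG L=OYOO
After move 5 (R'): R=RRRB U=WYOB F=GWWW D=GGYR B=GBYB
After move 6 (F): F=WGWW U=WYOY R=ORBB D=RRYR L=OGOG
After move 7 (R): R=BOBR U=WGOW F=WRWR D=RYYG B=YBYB
Query: L face = OGOG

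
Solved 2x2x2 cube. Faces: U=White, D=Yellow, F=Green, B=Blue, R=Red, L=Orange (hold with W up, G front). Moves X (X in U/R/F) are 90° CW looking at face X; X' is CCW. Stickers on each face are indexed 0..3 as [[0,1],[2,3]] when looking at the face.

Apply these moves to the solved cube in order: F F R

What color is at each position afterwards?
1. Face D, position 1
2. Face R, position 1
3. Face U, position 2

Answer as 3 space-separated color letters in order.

After move 1 (F): F=GGGG U=WWOO R=WRWR D=RRYY L=OYOY
After move 2 (F): F=GGGG U=WWYY R=OROR D=WWYY L=OROR
After move 3 (R): R=OORR U=WGYG F=GWGY D=WBYB B=YBWB
Query 1: D[1] = B
Query 2: R[1] = O
Query 3: U[2] = Y

Answer: B O Y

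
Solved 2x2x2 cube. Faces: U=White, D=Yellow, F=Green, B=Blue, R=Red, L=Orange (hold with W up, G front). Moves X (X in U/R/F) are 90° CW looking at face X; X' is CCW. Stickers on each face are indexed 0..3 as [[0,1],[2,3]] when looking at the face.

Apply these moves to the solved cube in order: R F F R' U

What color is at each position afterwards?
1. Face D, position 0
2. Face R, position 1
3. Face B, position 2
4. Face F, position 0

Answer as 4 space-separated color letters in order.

Answer: G B W R

Derivation:
After move 1 (R): R=RRRR U=WGWG F=GYGY D=YBYB B=WBWB
After move 2 (F): F=GGYY U=WGOO R=WRGR D=RRYB L=OYOB
After move 3 (F): F=YGYG U=WGBY R=OROR D=GWYB L=OROR
After move 4 (R'): R=RROO U=WWBW F=YGYY D=GGYG B=BBWB
After move 5 (U): U=BWWW F=RRYY R=BBOO B=ORWB L=YGOR
Query 1: D[0] = G
Query 2: R[1] = B
Query 3: B[2] = W
Query 4: F[0] = R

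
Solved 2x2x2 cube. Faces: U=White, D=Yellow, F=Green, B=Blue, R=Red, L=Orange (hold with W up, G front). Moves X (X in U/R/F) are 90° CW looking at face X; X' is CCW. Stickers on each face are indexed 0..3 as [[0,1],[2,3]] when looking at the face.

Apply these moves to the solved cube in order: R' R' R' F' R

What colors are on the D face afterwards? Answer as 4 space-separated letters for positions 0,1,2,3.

After move 1 (R'): R=RRRR U=WBWB F=GWGW D=YGYG B=YBYB
After move 2 (R'): R=RRRR U=WYWY F=GBGB D=YWYW B=GBGB
After move 3 (R'): R=RRRR U=WGWG F=GYGY D=YBYB B=WBWB
After move 4 (F'): F=YYGG U=WGRR R=BRYR D=OOYB L=OGOW
After move 5 (R): R=YBRR U=WYRG F=YOGB D=OWYW B=RBGB
Query: D face = OWYW

Answer: O W Y W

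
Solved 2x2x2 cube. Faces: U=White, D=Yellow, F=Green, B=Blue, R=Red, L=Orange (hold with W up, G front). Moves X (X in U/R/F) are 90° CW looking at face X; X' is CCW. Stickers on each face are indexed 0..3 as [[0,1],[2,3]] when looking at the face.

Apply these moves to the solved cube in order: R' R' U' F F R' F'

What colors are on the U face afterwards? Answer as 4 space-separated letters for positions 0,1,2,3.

Answer: Y G B O

Derivation:
After move 1 (R'): R=RRRR U=WBWB F=GWGW D=YGYG B=YBYB
After move 2 (R'): R=RRRR U=WYWY F=GBGB D=YWYW B=GBGB
After move 3 (U'): U=YYWW F=OOGB R=GBRR B=RRGB L=GBOO
After move 4 (F): F=GOBO U=YYOB R=WBWR D=RGYW L=GYOW
After move 5 (F): F=BGOO U=YYWY R=OBBR D=WWYW L=GROG
After move 6 (R'): R=BROB U=YGWR F=BYOY D=WGYO B=WRWB
After move 7 (F'): F=YYBO U=YGBO R=GRWB D=RGYO L=GROW
Query: U face = YGBO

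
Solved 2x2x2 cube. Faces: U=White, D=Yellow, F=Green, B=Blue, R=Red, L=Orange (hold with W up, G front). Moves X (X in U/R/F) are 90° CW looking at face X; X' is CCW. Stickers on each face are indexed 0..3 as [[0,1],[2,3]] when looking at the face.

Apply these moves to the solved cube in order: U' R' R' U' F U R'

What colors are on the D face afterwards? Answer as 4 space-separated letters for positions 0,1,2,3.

After move 1 (U'): U=WWWW F=OOGG R=GGRR B=RRBB L=BBOO
After move 2 (R'): R=GRGR U=WBWR F=OWGW D=YOYG B=YRYB
After move 3 (R'): R=RRGG U=WYWY F=OBGR D=YWYW B=GROB
After move 4 (U'): U=YYWW F=BBGR R=OBGG B=RROB L=GROO
After move 5 (F): F=GBRB U=YYOR R=WBWG D=GOYW L=GYOW
After move 6 (U): U=OYRY F=WBRB R=RRWG B=GYOB L=GBOW
After move 7 (R'): R=RGRW U=OORG F=WYRY D=GBYB B=WYOB
Query: D face = GBYB

Answer: G B Y B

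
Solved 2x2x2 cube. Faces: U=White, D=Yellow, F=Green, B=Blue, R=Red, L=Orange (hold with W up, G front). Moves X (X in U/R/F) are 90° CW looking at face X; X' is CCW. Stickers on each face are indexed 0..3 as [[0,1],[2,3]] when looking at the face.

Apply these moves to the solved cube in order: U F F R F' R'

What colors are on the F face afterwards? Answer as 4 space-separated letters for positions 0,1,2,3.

Answer: W G G R

Derivation:
After move 1 (U): U=WWWW F=RRGG R=BBRR B=OOBB L=GGOO
After move 2 (F): F=GRGR U=WWOG R=WBWR D=RBYY L=GYOY
After move 3 (F): F=GGRR U=WWYY R=OBGR D=WWYY L=GROB
After move 4 (R): R=GORB U=WGYR F=GWRY D=WBYO B=YOWB
After move 5 (F'): F=WYGR U=WGGR R=BOWB D=RBYO L=GROY
After move 6 (R'): R=OBBW U=WWGY F=WGGR D=RYYR B=OOBB
Query: F face = WGGR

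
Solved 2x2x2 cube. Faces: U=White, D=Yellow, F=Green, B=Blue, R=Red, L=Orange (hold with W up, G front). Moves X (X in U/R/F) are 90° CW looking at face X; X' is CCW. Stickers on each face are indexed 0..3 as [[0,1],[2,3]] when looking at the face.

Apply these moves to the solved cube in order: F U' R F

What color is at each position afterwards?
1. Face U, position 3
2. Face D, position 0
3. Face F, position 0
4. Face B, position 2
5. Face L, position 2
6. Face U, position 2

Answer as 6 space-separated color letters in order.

After move 1 (F): F=GGGG U=WWOO R=WRWR D=RRYY L=OYOY
After move 2 (U'): U=WOWO F=OYGG R=GGWR B=WRBB L=BBOY
After move 3 (R): R=WGRG U=WYWG F=ORGY D=RBYW B=OROB
After move 4 (F): F=GOYR U=WYYB R=WGGG D=RWYW L=BROB
Query 1: U[3] = B
Query 2: D[0] = R
Query 3: F[0] = G
Query 4: B[2] = O
Query 5: L[2] = O
Query 6: U[2] = Y

Answer: B R G O O Y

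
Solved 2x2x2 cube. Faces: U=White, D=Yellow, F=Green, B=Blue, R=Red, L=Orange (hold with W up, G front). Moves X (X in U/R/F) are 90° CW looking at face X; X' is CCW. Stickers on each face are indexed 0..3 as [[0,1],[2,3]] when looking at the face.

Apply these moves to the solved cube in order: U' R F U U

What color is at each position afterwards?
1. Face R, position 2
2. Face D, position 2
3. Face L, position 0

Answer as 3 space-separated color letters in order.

Answer: G Y W

Derivation:
After move 1 (U'): U=WWWW F=OOGG R=GGRR B=RRBB L=BBOO
After move 2 (R): R=RGRG U=WOWG F=OYGY D=YBYR B=WRWB
After move 3 (F): F=GOYY U=WOOB R=WGGG D=RRYR L=BYOB
After move 4 (U): U=OWBO F=WGYY R=WRGG B=BYWB L=GOOB
After move 5 (U): U=BOOW F=WRYY R=BYGG B=GOWB L=WGOB
Query 1: R[2] = G
Query 2: D[2] = Y
Query 3: L[0] = W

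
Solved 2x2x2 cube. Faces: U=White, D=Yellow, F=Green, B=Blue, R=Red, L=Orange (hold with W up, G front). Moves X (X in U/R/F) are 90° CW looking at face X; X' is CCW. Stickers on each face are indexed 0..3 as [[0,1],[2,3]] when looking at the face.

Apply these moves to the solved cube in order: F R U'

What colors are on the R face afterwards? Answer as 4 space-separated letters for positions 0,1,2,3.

Answer: G R R R

Derivation:
After move 1 (F): F=GGGG U=WWOO R=WRWR D=RRYY L=OYOY
After move 2 (R): R=WWRR U=WGOG F=GRGY D=RBYB B=OBWB
After move 3 (U'): U=GGWO F=OYGY R=GRRR B=WWWB L=OBOY
Query: R face = GRRR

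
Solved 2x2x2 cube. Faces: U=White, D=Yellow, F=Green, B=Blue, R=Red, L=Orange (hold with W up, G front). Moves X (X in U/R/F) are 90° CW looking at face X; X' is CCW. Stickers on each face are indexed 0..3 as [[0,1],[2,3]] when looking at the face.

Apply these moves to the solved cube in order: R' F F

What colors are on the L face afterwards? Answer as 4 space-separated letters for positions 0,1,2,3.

After move 1 (R'): R=RRRR U=WBWB F=GWGW D=YGYG B=YBYB
After move 2 (F): F=GGWW U=WBOO R=WRBR D=RRYG L=OYOG
After move 3 (F): F=WGWG U=WBGY R=OROR D=BWYG L=OROR
Query: L face = OROR

Answer: O R O R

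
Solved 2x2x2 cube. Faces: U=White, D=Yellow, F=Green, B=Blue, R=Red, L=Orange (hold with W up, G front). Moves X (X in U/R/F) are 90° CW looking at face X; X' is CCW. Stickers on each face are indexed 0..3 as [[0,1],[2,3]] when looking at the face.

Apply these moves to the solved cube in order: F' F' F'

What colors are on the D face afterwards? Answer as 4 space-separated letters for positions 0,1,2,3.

After move 1 (F'): F=GGGG U=WWRR R=YRYR D=OOYY L=OWOW
After move 2 (F'): F=GGGG U=WWYY R=OROR D=WWYY L=OROR
After move 3 (F'): F=GGGG U=WWOO R=WRWR D=RRYY L=OYOY
Query: D face = RRYY

Answer: R R Y Y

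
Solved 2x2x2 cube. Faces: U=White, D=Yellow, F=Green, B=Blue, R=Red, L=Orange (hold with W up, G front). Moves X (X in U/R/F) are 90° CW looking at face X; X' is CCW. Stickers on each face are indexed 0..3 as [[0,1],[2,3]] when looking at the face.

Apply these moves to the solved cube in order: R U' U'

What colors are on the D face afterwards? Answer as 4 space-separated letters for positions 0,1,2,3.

After move 1 (R): R=RRRR U=WGWG F=GYGY D=YBYB B=WBWB
After move 2 (U'): U=GGWW F=OOGY R=GYRR B=RRWB L=WBOO
After move 3 (U'): U=GWGW F=WBGY R=OORR B=GYWB L=RROO
Query: D face = YBYB

Answer: Y B Y B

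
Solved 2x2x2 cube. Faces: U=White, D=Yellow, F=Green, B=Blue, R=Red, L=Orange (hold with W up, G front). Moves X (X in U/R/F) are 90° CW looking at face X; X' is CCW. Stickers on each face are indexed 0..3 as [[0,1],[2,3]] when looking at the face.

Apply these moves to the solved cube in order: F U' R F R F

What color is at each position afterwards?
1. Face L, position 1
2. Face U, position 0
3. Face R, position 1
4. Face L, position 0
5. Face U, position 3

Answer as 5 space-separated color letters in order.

Answer: R W W B R

Derivation:
After move 1 (F): F=GGGG U=WWOO R=WRWR D=RRYY L=OYOY
After move 2 (U'): U=WOWO F=OYGG R=GGWR B=WRBB L=BBOY
After move 3 (R): R=WGRG U=WYWG F=ORGY D=RBYW B=OROB
After move 4 (F): F=GOYR U=WYYB R=WGGG D=RWYW L=BROB
After move 5 (R): R=GWGG U=WOYR F=GWYW D=ROYO B=BRYB
After move 6 (F): F=YGWW U=WOBR R=YWRG D=GGYO L=BROO
Query 1: L[1] = R
Query 2: U[0] = W
Query 3: R[1] = W
Query 4: L[0] = B
Query 5: U[3] = R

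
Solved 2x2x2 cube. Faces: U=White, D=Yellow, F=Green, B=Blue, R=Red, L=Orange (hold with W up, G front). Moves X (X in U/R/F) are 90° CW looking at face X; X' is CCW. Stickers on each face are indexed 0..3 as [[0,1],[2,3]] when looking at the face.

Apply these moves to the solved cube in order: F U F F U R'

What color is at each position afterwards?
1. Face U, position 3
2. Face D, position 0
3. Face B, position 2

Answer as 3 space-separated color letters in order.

Answer: G W O

Derivation:
After move 1 (F): F=GGGG U=WWOO R=WRWR D=RRYY L=OYOY
After move 2 (U): U=OWOW F=WRGG R=BBWR B=OYBB L=GGOY
After move 3 (F): F=GWGR U=OWYG R=OBWR D=WBYY L=GROR
After move 4 (F): F=GGRW U=OWRR R=YBGR D=WOYY L=GWOB
After move 5 (U): U=RORW F=YBRW R=OYGR B=GWBB L=GGOB
After move 6 (R'): R=YROG U=RBRG F=YORW D=WBYW B=YWOB
Query 1: U[3] = G
Query 2: D[0] = W
Query 3: B[2] = O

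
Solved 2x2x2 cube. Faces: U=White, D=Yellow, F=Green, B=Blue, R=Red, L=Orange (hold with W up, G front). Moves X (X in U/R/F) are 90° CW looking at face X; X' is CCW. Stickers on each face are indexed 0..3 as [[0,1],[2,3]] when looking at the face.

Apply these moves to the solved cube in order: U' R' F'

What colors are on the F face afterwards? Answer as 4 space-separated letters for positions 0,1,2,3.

Answer: W W O G

Derivation:
After move 1 (U'): U=WWWW F=OOGG R=GGRR B=RRBB L=BBOO
After move 2 (R'): R=GRGR U=WBWR F=OWGW D=YOYG B=YRYB
After move 3 (F'): F=WWOG U=WBGG R=ORYR D=BOYG L=BROW
Query: F face = WWOG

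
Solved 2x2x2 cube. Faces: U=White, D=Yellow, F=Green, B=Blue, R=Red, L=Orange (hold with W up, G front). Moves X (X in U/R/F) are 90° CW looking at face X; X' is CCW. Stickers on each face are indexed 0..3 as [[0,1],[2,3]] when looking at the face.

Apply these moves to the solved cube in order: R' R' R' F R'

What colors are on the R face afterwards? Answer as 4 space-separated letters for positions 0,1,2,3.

After move 1 (R'): R=RRRR U=WBWB F=GWGW D=YGYG B=YBYB
After move 2 (R'): R=RRRR U=WYWY F=GBGB D=YWYW B=GBGB
After move 3 (R'): R=RRRR U=WGWG F=GYGY D=YBYB B=WBWB
After move 4 (F): F=GGYY U=WGOO R=WRGR D=RRYB L=OYOB
After move 5 (R'): R=RRWG U=WWOW F=GGYO D=RGYY B=BBRB
Query: R face = RRWG

Answer: R R W G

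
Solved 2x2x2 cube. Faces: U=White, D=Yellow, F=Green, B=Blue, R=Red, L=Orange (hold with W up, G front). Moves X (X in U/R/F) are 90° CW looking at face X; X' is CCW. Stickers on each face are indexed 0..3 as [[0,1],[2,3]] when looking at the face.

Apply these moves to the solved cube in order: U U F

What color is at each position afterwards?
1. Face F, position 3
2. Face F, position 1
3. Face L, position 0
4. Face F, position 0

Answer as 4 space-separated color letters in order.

After move 1 (U): U=WWWW F=RRGG R=BBRR B=OOBB L=GGOO
After move 2 (U): U=WWWW F=BBGG R=OORR B=GGBB L=RROO
After move 3 (F): F=GBGB U=WWOR R=WOWR D=ROYY L=RYOY
Query 1: F[3] = B
Query 2: F[1] = B
Query 3: L[0] = R
Query 4: F[0] = G

Answer: B B R G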